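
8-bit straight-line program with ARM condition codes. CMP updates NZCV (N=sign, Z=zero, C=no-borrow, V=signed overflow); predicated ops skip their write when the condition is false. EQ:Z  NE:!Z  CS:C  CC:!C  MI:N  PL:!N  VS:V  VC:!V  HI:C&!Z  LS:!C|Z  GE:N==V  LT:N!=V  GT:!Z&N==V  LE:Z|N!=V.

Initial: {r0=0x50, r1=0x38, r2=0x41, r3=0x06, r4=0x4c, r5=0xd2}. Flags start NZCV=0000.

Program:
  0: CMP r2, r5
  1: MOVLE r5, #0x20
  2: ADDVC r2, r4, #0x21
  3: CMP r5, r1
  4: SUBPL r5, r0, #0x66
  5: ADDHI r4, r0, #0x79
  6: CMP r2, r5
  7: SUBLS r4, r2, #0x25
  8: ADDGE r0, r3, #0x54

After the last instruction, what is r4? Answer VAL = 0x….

VAL = 0x48

[0] flags=0000 → (cmp)
[1] flags=0000 LE?F → skip
[2] flags=0000 VC?T → r2=0x6d
[3] flags=1010 → (cmp)
[4] flags=1010 PL?F → skip
[5] flags=1010 HI?T → r4=0xc9
[6] flags=1001 → (cmp)
[7] flags=1001 LS?T → r4=0x48
[8] flags=1001 GE?T → r0=0x5a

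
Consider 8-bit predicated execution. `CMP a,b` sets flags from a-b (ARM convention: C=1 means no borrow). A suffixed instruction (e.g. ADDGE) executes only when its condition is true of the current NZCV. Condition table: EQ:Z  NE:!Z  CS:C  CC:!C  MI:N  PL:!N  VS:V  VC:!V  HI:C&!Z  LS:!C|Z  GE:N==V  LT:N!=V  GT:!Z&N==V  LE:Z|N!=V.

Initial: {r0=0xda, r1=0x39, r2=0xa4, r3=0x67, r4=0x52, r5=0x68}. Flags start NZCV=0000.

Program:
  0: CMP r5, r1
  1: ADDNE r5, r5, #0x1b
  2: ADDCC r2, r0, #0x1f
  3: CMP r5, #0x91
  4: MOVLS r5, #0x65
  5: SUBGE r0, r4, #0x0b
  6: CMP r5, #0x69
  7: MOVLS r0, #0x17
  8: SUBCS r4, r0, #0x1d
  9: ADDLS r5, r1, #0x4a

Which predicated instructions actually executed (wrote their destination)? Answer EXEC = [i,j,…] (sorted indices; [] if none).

EXEC = [1,4,7,9]

0: ✓ CMP  NZCV=0010
1: ✓ ADDNE  r5←0x83
2: · ADDCC
3: ✓ CMP  NZCV=1000
4: ✓ MOVLS  r5←0x65
5: · SUBGE
6: ✓ CMP  NZCV=1000
7: ✓ MOVLS  r0←0x17
8: · SUBCS
9: ✓ ADDLS  r5←0x83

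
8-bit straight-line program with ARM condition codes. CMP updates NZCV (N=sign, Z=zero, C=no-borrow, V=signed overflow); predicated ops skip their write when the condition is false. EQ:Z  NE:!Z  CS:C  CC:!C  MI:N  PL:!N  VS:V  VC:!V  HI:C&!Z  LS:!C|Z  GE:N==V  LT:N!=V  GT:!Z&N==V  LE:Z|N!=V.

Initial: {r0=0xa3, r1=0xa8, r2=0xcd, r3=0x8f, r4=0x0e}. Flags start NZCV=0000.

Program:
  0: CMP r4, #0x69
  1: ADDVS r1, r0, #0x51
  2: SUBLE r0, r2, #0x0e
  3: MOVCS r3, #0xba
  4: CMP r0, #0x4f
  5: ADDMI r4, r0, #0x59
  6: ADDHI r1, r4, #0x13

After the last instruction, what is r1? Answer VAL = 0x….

VAL = 0x21

[0] flags=1000 → (cmp)
[1] flags=1000 VS?F → skip
[2] flags=1000 LE?T → r0=0xbf
[3] flags=1000 CS?F → skip
[4] flags=0011 → (cmp)
[5] flags=0011 MI?F → skip
[6] flags=0011 HI?T → r1=0x21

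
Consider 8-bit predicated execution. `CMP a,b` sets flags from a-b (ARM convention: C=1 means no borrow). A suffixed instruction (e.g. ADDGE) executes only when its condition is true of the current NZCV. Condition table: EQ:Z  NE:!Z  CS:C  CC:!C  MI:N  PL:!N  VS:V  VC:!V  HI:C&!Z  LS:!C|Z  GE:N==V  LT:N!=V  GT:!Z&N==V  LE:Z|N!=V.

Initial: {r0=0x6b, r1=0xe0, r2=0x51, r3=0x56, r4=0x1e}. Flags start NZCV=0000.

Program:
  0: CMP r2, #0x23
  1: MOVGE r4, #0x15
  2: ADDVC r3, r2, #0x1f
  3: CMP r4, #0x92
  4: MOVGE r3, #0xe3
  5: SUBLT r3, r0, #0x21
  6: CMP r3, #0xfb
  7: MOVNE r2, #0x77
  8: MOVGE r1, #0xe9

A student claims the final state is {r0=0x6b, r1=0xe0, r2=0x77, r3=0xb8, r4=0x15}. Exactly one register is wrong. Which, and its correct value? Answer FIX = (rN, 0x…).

[0] flags=0010 → (cmp)
[1] flags=0010 GE?T → r4=0x15
[2] flags=0010 VC?T → r3=0x70
[3] flags=1001 → (cmp)
[4] flags=1001 GE?T → r3=0xe3
[5] flags=1001 LT?F → skip
[6] flags=1000 → (cmp)
[7] flags=1000 NE?T → r2=0x77
[8] flags=1000 GE?F → skip

FIX = (r3, 0xe3)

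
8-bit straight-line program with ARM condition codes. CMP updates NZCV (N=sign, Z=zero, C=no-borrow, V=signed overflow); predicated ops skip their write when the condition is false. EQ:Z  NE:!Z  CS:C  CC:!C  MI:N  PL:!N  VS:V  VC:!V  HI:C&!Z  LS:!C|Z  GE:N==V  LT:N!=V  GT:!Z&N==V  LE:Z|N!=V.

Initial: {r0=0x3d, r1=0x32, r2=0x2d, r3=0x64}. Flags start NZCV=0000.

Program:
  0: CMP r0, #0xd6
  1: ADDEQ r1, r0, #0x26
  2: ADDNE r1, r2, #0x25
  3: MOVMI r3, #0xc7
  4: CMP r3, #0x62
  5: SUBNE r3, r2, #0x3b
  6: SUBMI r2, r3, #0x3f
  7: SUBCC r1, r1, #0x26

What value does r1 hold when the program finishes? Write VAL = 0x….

[0] flags=0000 → (cmp)
[1] flags=0000 EQ?F → skip
[2] flags=0000 NE?T → r1=0x52
[3] flags=0000 MI?F → skip
[4] flags=0010 → (cmp)
[5] flags=0010 NE?T → r3=0xf2
[6] flags=0010 MI?F → skip
[7] flags=0010 CC?F → skip

VAL = 0x52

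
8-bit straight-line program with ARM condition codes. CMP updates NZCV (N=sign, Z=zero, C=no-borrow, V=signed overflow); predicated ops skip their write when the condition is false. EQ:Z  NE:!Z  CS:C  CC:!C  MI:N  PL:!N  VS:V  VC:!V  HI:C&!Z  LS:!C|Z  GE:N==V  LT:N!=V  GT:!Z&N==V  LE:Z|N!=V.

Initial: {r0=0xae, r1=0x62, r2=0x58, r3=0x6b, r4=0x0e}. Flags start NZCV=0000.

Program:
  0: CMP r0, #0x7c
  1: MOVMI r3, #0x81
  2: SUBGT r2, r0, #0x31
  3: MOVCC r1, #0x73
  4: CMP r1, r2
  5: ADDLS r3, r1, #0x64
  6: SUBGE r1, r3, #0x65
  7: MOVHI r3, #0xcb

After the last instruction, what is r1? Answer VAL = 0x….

VAL = 0x06

[0] flags=0011 → (cmp)
[1] flags=0011 MI?F → skip
[2] flags=0011 GT?F → skip
[3] flags=0011 CC?F → skip
[4] flags=0010 → (cmp)
[5] flags=0010 LS?F → skip
[6] flags=0010 GE?T → r1=0x06
[7] flags=0010 HI?T → r3=0xcb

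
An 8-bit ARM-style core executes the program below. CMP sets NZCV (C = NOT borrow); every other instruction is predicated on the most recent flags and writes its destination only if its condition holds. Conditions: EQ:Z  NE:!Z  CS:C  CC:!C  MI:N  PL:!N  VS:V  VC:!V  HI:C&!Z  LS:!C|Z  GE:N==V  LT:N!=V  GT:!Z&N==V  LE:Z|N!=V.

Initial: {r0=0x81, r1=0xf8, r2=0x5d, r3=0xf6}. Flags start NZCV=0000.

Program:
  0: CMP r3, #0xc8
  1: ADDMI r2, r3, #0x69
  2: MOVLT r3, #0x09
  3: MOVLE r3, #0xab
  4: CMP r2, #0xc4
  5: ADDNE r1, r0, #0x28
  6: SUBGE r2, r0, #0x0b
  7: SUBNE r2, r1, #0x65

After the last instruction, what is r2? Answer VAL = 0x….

VAL = 0x44

0: ✓ CMP  NZCV=0010
1: · ADDMI
2: · MOVLT
3: · MOVLE
4: ✓ CMP  NZCV=1001
5: ✓ ADDNE  r1←0xa9
6: ✓ SUBGE  r2←0x76
7: ✓ SUBNE  r2←0x44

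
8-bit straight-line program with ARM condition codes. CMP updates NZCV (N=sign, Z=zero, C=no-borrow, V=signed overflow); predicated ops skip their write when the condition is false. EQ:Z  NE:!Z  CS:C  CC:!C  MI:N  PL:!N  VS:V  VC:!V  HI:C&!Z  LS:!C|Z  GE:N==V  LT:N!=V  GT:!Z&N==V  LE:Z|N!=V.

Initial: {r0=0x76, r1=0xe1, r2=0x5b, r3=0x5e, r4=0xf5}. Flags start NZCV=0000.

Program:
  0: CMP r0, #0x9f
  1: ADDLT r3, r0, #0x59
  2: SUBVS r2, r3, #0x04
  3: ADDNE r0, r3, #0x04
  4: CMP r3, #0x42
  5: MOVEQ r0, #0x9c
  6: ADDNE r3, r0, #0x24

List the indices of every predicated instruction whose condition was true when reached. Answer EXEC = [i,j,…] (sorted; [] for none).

EXEC = [2,3,6]

0: ✓ CMP  NZCV=1001
1: · ADDLT
2: ✓ SUBVS  r2←0x5a
3: ✓ ADDNE  r0←0x62
4: ✓ CMP  NZCV=0010
5: · MOVEQ
6: ✓ ADDNE  r3←0x86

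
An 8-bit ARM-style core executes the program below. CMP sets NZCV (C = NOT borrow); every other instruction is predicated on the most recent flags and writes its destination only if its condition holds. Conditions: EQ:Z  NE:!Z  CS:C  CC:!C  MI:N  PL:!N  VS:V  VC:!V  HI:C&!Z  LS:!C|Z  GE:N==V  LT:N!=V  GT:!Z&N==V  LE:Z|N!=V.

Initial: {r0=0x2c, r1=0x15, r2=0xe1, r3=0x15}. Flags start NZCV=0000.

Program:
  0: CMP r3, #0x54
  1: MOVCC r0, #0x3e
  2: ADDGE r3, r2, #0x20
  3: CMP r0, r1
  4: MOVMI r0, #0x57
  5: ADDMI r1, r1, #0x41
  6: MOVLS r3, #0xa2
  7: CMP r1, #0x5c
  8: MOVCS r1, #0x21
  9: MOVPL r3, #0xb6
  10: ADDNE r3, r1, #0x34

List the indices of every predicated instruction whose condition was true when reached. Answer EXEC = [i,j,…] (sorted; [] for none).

EXEC = [1,10]

[0] flags=1000 → (cmp)
[1] flags=1000 CC?T → r0=0x3e
[2] flags=1000 GE?F → skip
[3] flags=0010 → (cmp)
[4] flags=0010 MI?F → skip
[5] flags=0010 MI?F → skip
[6] flags=0010 LS?F → skip
[7] flags=1000 → (cmp)
[8] flags=1000 CS?F → skip
[9] flags=1000 PL?F → skip
[10] flags=1000 NE?T → r3=0x49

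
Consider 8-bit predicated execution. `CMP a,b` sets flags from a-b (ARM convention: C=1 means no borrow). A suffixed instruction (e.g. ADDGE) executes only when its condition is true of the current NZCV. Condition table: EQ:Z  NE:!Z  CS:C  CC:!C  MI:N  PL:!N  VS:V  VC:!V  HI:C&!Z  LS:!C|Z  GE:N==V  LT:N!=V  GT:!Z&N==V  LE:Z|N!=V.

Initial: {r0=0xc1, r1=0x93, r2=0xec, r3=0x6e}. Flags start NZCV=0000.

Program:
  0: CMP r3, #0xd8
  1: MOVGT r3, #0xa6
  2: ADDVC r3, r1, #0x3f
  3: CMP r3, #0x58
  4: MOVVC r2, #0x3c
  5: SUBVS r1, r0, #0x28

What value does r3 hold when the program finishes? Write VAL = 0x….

VAL = 0xa6

[0] flags=1001 → (cmp)
[1] flags=1001 GT?T → r3=0xa6
[2] flags=1001 VC?F → skip
[3] flags=0011 → (cmp)
[4] flags=0011 VC?F → skip
[5] flags=0011 VS?T → r1=0x99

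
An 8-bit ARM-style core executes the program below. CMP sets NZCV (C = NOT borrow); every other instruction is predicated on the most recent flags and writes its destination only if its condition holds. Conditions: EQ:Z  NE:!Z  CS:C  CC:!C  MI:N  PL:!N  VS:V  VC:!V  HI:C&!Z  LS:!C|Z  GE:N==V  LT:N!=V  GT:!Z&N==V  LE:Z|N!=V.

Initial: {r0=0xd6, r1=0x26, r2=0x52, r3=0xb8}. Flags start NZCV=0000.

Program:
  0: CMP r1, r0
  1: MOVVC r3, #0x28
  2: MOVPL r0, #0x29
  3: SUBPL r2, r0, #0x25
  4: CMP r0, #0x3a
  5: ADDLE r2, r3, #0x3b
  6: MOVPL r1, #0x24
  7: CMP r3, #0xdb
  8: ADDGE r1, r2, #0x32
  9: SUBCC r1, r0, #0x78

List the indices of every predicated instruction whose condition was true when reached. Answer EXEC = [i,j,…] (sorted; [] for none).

0: ✓ CMP  NZCV=0000
1: ✓ MOVVC  r3←0x28
2: ✓ MOVPL  r0←0x29
3: ✓ SUBPL  r2←0x04
4: ✓ CMP  NZCV=1000
5: ✓ ADDLE  r2←0x63
6: · MOVPL
7: ✓ CMP  NZCV=0000
8: ✓ ADDGE  r1←0x95
9: ✓ SUBCC  r1←0xb1

EXEC = [1,2,3,5,8,9]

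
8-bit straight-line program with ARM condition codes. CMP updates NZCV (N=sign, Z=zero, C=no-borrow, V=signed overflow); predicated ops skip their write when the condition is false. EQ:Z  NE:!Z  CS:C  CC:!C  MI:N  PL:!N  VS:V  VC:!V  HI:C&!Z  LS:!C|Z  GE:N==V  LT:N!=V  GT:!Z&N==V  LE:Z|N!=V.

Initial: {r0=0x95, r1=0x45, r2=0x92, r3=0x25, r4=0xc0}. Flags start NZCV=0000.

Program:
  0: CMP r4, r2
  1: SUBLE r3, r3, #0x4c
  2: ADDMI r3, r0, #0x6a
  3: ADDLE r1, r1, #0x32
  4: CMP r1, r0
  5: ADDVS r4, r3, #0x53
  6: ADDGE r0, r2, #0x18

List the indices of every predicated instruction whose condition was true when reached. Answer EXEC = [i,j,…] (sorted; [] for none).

[0] flags=0010 → (cmp)
[1] flags=0010 LE?F → skip
[2] flags=0010 MI?F → skip
[3] flags=0010 LE?F → skip
[4] flags=1001 → (cmp)
[5] flags=1001 VS?T → r4=0x78
[6] flags=1001 GE?T → r0=0xaa

EXEC = [5,6]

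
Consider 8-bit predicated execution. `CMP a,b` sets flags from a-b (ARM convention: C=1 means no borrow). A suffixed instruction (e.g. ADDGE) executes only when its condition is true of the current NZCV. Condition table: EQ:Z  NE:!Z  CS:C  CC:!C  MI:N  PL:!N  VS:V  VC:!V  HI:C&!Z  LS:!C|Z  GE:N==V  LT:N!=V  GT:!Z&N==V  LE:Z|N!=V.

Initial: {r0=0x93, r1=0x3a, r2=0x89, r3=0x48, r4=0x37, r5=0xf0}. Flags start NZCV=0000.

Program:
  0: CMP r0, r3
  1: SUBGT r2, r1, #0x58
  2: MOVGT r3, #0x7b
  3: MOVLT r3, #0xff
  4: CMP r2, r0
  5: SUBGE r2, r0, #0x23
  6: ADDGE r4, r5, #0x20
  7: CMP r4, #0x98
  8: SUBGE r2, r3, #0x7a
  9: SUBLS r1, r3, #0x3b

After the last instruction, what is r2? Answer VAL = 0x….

VAL = 0x85

0: ✓ CMP  NZCV=0011
1: · SUBGT
2: · MOVGT
3: ✓ MOVLT  r3←0xff
4: ✓ CMP  NZCV=1000
5: · SUBGE
6: · ADDGE
7: ✓ CMP  NZCV=1001
8: ✓ SUBGE  r2←0x85
9: ✓ SUBLS  r1←0xc4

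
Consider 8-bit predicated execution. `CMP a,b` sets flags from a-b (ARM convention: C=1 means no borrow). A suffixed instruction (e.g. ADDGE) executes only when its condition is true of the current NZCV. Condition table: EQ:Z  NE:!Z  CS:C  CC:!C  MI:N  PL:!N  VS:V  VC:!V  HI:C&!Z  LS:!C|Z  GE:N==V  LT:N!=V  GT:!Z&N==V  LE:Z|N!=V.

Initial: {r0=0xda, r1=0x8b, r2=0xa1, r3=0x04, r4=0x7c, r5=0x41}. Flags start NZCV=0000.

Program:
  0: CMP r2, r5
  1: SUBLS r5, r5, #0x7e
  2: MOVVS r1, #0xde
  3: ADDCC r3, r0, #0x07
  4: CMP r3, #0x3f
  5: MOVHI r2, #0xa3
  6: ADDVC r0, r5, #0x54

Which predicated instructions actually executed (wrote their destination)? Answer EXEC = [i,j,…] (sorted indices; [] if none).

0: ✓ CMP  NZCV=0011
1: · SUBLS
2: ✓ MOVVS  r1←0xde
3: · ADDCC
4: ✓ CMP  NZCV=1000
5: · MOVHI
6: ✓ ADDVC  r0←0x95

EXEC = [2,6]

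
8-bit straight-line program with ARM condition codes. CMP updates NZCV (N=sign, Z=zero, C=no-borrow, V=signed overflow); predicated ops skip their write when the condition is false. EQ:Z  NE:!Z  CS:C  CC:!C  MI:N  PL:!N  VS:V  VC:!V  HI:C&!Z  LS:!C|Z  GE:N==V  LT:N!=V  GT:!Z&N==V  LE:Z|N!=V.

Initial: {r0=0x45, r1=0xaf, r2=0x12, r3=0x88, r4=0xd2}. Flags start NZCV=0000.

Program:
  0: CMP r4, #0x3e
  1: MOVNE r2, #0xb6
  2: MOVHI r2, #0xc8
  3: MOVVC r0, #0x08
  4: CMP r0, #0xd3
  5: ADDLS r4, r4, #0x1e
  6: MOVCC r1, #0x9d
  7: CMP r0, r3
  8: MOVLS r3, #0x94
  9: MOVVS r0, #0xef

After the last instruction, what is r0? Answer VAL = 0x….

0: ✓ CMP  NZCV=1010
1: ✓ MOVNE  r2←0xb6
2: ✓ MOVHI  r2←0xc8
3: ✓ MOVVC  r0←0x08
4: ✓ CMP  NZCV=0000
5: ✓ ADDLS  r4←0xf0
6: ✓ MOVCC  r1←0x9d
7: ✓ CMP  NZCV=1001
8: ✓ MOVLS  r3←0x94
9: ✓ MOVVS  r0←0xef

VAL = 0xef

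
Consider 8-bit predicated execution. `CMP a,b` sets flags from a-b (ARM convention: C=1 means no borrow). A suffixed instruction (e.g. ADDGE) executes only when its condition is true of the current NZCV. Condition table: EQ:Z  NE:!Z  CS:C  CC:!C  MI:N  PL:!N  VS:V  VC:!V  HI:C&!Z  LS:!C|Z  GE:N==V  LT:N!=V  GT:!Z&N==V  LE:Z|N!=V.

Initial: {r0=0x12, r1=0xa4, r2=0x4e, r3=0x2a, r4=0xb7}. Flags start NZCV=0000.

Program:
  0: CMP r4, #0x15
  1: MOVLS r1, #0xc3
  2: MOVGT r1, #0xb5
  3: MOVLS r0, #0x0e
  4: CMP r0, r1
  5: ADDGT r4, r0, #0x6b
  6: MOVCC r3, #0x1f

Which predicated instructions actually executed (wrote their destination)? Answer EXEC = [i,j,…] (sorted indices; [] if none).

EXEC = [5,6]

[0] flags=1010 → (cmp)
[1] flags=1010 LS?F → skip
[2] flags=1010 GT?F → skip
[3] flags=1010 LS?F → skip
[4] flags=0000 → (cmp)
[5] flags=0000 GT?T → r4=0x7d
[6] flags=0000 CC?T → r3=0x1f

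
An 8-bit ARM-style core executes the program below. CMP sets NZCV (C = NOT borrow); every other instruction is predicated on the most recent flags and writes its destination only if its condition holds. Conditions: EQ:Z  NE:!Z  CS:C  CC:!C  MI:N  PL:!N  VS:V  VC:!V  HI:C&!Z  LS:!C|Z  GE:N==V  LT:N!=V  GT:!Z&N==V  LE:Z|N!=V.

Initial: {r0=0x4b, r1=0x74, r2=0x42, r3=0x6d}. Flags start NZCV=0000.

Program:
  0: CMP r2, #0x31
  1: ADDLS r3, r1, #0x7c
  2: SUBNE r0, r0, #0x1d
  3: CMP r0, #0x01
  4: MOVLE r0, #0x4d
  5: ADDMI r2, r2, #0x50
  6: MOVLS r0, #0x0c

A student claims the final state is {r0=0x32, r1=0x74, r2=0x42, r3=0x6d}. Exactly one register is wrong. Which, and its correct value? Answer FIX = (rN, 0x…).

[0] flags=0010 → (cmp)
[1] flags=0010 LS?F → skip
[2] flags=0010 NE?T → r0=0x2e
[3] flags=0010 → (cmp)
[4] flags=0010 LE?F → skip
[5] flags=0010 MI?F → skip
[6] flags=0010 LS?F → skip

FIX = (r0, 0x2e)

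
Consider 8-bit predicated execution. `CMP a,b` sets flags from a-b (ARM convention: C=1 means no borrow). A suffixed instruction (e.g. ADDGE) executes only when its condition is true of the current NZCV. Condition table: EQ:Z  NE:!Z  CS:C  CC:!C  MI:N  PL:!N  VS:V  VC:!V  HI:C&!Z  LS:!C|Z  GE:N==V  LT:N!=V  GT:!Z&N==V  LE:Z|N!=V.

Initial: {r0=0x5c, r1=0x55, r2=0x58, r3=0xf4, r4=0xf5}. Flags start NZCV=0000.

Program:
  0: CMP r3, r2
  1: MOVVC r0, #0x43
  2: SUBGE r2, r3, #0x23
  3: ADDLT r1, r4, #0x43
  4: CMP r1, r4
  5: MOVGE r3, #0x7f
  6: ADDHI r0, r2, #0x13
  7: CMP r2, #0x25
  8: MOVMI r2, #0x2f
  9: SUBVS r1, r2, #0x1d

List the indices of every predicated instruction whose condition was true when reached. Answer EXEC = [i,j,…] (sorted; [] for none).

0: ✓ CMP  NZCV=1010
1: ✓ MOVVC  r0←0x43
2: · SUBGE
3: ✓ ADDLT  r1←0x38
4: ✓ CMP  NZCV=0000
5: ✓ MOVGE  r3←0x7f
6: · ADDHI
7: ✓ CMP  NZCV=0010
8: · MOVMI
9: · SUBVS

EXEC = [1,3,5]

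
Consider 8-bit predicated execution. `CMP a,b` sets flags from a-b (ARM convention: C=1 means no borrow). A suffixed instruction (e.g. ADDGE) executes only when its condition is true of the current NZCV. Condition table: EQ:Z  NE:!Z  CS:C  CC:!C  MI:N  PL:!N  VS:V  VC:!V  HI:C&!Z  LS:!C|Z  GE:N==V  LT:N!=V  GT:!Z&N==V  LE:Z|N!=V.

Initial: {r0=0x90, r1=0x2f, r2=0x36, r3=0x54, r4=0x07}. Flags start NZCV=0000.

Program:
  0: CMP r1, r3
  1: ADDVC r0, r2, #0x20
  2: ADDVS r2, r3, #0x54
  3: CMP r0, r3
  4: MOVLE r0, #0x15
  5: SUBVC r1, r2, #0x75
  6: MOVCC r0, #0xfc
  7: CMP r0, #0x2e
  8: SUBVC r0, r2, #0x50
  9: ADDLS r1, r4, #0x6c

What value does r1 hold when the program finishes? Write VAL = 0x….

VAL = 0xc1

[0] flags=1000 → (cmp)
[1] flags=1000 VC?T → r0=0x56
[2] flags=1000 VS?F → skip
[3] flags=0010 → (cmp)
[4] flags=0010 LE?F → skip
[5] flags=0010 VC?T → r1=0xc1
[6] flags=0010 CC?F → skip
[7] flags=0010 → (cmp)
[8] flags=0010 VC?T → r0=0xe6
[9] flags=0010 LS?F → skip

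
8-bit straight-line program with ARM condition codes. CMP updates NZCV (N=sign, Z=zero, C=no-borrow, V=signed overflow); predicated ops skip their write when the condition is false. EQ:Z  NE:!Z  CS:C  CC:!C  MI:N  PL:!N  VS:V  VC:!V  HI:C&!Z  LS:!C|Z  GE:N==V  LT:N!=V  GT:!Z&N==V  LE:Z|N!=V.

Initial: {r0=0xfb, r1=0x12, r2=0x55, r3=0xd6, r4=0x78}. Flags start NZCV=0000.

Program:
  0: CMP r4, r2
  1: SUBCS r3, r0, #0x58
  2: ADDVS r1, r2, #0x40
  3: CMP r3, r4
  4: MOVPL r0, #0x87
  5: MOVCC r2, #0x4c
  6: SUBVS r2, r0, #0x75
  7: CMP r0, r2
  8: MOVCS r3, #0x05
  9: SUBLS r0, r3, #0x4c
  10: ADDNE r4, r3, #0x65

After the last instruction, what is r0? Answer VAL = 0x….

VAL = 0x87

[0] flags=0010 → (cmp)
[1] flags=0010 CS?T → r3=0xa3
[2] flags=0010 VS?F → skip
[3] flags=0011 → (cmp)
[4] flags=0011 PL?T → r0=0x87
[5] flags=0011 CC?F → skip
[6] flags=0011 VS?T → r2=0x12
[7] flags=0011 → (cmp)
[8] flags=0011 CS?T → r3=0x05
[9] flags=0011 LS?F → skip
[10] flags=0011 NE?T → r4=0x6a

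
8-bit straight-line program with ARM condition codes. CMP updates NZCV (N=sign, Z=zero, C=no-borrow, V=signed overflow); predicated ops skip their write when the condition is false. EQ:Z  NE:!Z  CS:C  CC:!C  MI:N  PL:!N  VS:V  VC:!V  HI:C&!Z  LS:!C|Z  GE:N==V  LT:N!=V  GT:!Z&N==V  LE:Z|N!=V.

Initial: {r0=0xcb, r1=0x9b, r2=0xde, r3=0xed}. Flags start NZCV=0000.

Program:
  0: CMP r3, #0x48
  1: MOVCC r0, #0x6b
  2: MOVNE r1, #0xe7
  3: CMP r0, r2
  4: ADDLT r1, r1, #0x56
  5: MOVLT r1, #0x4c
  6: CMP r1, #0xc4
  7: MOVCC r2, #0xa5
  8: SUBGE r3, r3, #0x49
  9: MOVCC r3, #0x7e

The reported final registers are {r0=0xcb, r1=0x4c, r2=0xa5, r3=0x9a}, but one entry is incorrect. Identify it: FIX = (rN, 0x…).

0: ✓ CMP  NZCV=1010
1: · MOVCC
2: ✓ MOVNE  r1←0xe7
3: ✓ CMP  NZCV=1000
4: ✓ ADDLT  r1←0x3d
5: ✓ MOVLT  r1←0x4c
6: ✓ CMP  NZCV=1001
7: ✓ MOVCC  r2←0xa5
8: ✓ SUBGE  r3←0xa4
9: ✓ MOVCC  r3←0x7e

FIX = (r3, 0x7e)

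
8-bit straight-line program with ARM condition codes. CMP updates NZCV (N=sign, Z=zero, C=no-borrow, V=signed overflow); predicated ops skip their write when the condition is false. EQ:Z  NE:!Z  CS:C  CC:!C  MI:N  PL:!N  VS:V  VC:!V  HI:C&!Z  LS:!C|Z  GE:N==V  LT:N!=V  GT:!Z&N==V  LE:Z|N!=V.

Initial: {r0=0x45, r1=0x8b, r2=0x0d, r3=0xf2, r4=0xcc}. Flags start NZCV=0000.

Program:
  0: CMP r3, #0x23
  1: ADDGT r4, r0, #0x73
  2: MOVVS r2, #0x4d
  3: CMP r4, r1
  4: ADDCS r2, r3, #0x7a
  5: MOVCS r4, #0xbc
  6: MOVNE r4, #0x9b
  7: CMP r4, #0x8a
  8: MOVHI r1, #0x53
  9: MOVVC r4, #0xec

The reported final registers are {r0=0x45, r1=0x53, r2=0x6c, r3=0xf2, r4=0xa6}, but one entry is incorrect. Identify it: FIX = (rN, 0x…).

0: ✓ CMP  NZCV=1010
1: · ADDGT
2: · MOVVS
3: ✓ CMP  NZCV=0010
4: ✓ ADDCS  r2←0x6c
5: ✓ MOVCS  r4←0xbc
6: ✓ MOVNE  r4←0x9b
7: ✓ CMP  NZCV=0010
8: ✓ MOVHI  r1←0x53
9: ✓ MOVVC  r4←0xec

FIX = (r4, 0xec)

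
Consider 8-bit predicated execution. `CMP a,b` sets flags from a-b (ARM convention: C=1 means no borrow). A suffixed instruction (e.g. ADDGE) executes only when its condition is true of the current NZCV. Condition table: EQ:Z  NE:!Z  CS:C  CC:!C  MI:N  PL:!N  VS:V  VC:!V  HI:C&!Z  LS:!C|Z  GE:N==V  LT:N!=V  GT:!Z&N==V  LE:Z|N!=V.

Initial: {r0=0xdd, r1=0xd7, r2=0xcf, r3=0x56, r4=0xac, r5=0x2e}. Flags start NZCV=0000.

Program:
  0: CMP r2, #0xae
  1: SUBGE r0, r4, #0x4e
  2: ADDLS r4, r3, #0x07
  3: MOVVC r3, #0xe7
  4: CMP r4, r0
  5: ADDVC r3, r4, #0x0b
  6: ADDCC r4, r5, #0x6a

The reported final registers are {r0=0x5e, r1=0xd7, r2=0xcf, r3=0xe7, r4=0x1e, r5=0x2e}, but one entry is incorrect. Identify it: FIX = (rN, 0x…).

[0] flags=0010 → (cmp)
[1] flags=0010 GE?T → r0=0x5e
[2] flags=0010 LS?F → skip
[3] flags=0010 VC?T → r3=0xe7
[4] flags=0011 → (cmp)
[5] flags=0011 VC?F → skip
[6] flags=0011 CC?F → skip

FIX = (r4, 0xac)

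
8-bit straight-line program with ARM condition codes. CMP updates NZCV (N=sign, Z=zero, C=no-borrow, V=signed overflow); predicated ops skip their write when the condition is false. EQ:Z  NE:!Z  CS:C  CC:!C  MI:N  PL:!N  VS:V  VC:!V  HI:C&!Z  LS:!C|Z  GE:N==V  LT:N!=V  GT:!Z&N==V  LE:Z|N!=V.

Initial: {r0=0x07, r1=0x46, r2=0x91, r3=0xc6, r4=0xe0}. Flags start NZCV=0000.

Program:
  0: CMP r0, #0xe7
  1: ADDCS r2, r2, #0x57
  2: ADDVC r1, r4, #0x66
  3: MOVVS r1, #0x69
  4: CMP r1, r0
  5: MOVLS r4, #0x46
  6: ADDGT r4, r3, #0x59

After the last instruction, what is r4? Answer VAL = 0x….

VAL = 0x1f

[0] flags=0000 → (cmp)
[1] flags=0000 CS?F → skip
[2] flags=0000 VC?T → r1=0x46
[3] flags=0000 VS?F → skip
[4] flags=0010 → (cmp)
[5] flags=0010 LS?F → skip
[6] flags=0010 GT?T → r4=0x1f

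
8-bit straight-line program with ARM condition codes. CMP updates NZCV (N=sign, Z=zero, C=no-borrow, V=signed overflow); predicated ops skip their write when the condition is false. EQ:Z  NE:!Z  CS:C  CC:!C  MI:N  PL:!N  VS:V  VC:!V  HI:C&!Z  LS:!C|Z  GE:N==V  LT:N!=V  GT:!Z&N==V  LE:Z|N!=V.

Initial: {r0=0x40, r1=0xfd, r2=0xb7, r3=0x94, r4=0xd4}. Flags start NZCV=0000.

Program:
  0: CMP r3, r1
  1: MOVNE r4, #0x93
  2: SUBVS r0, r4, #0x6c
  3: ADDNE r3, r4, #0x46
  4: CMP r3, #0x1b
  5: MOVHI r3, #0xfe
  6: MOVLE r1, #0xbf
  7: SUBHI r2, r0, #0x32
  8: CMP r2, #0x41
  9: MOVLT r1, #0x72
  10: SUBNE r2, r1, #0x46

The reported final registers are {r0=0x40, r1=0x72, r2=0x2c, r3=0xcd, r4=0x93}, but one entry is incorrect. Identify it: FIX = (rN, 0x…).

[0] flags=1000 → (cmp)
[1] flags=1000 NE?T → r4=0x93
[2] flags=1000 VS?F → skip
[3] flags=1000 NE?T → r3=0xd9
[4] flags=1010 → (cmp)
[5] flags=1010 HI?T → r3=0xfe
[6] flags=1010 LE?T → r1=0xbf
[7] flags=1010 HI?T → r2=0x0e
[8] flags=1000 → (cmp)
[9] flags=1000 LT?T → r1=0x72
[10] flags=1000 NE?T → r2=0x2c

FIX = (r3, 0xfe)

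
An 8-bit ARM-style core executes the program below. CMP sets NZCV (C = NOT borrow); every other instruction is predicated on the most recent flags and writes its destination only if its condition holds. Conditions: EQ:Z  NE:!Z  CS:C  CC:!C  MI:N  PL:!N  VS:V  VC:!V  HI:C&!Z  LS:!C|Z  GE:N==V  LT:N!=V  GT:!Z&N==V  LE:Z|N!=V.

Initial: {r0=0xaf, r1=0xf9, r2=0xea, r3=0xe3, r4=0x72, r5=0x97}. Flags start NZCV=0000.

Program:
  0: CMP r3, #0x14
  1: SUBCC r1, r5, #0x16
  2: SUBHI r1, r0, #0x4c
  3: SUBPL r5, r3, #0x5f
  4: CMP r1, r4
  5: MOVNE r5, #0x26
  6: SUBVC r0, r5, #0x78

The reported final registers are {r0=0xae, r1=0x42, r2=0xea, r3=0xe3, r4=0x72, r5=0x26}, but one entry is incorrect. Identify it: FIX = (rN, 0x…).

FIX = (r1, 0x63)

0: ✓ CMP  NZCV=1010
1: · SUBCC
2: ✓ SUBHI  r1←0x63
3: · SUBPL
4: ✓ CMP  NZCV=1000
5: ✓ MOVNE  r5←0x26
6: ✓ SUBVC  r0←0xae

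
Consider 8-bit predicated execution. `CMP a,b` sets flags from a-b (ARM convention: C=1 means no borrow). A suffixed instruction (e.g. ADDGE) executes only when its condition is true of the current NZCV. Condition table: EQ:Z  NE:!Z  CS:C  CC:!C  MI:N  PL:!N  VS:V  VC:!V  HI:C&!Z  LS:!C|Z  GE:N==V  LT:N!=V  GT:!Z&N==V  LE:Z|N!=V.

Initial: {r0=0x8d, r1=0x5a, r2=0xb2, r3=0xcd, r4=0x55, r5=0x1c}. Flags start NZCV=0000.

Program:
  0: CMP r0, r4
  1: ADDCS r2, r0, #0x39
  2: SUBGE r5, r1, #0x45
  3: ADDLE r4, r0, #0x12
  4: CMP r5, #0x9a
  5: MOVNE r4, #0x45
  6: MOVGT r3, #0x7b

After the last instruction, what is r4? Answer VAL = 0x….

VAL = 0x45

[0] flags=0011 → (cmp)
[1] flags=0011 CS?T → r2=0xc6
[2] flags=0011 GE?F → skip
[3] flags=0011 LE?T → r4=0x9f
[4] flags=1001 → (cmp)
[5] flags=1001 NE?T → r4=0x45
[6] flags=1001 GT?T → r3=0x7b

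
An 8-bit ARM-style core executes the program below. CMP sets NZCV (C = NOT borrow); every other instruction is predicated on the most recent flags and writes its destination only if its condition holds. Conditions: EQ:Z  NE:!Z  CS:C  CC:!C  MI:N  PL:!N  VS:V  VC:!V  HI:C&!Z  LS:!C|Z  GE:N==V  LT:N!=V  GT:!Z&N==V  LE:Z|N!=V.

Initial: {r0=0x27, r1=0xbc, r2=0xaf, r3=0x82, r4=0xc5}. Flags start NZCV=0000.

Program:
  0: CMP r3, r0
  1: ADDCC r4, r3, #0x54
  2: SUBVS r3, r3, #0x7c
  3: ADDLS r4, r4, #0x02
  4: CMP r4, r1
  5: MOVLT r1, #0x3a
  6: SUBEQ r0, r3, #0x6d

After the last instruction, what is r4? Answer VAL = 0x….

VAL = 0xc5

[0] flags=0011 → (cmp)
[1] flags=0011 CC?F → skip
[2] flags=0011 VS?T → r3=0x06
[3] flags=0011 LS?F → skip
[4] flags=0010 → (cmp)
[5] flags=0010 LT?F → skip
[6] flags=0010 EQ?F → skip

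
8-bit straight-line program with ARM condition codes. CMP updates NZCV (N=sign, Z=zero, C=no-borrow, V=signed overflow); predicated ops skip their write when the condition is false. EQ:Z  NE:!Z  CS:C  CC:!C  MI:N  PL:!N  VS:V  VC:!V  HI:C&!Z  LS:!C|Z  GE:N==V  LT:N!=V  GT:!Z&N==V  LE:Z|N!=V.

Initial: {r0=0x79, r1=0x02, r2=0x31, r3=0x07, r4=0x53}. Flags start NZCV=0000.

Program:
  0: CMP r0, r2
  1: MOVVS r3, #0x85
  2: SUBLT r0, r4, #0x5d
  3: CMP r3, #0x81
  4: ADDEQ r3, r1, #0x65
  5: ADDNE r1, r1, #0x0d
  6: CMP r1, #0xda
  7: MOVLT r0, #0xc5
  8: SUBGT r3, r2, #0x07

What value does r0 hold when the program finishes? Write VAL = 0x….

0: ✓ CMP  NZCV=0010
1: · MOVVS
2: · SUBLT
3: ✓ CMP  NZCV=1001
4: · ADDEQ
5: ✓ ADDNE  r1←0x0f
6: ✓ CMP  NZCV=0000
7: · MOVLT
8: ✓ SUBGT  r3←0x2a

VAL = 0x79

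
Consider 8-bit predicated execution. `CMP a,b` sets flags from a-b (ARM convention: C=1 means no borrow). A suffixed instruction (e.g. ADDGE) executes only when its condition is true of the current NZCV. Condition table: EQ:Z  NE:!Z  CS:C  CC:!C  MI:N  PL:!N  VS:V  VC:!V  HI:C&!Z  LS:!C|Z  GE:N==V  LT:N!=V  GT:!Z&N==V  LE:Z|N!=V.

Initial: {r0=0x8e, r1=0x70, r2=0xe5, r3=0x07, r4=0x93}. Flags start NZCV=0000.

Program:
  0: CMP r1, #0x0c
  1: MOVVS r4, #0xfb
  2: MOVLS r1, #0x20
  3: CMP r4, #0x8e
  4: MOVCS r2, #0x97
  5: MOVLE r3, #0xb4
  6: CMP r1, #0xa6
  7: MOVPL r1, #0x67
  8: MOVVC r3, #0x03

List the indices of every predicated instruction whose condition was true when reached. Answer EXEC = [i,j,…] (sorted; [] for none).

0: ✓ CMP  NZCV=0010
1: · MOVVS
2: · MOVLS
3: ✓ CMP  NZCV=0010
4: ✓ MOVCS  r2←0x97
5: · MOVLE
6: ✓ CMP  NZCV=1001
7: · MOVPL
8: · MOVVC

EXEC = [4]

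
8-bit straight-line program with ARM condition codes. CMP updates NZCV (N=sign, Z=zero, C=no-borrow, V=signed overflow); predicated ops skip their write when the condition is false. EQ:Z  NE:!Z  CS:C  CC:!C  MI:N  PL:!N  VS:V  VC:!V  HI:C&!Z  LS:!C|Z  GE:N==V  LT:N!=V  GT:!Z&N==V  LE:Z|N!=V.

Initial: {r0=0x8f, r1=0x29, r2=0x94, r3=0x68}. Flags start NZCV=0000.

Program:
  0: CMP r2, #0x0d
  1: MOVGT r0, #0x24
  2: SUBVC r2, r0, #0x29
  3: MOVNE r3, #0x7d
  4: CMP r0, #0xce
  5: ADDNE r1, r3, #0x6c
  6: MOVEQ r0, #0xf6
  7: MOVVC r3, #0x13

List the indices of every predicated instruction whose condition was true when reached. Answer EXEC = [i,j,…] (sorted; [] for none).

0: ✓ CMP  NZCV=1010
1: · MOVGT
2: ✓ SUBVC  r2←0x66
3: ✓ MOVNE  r3←0x7d
4: ✓ CMP  NZCV=1000
5: ✓ ADDNE  r1←0xe9
6: · MOVEQ
7: ✓ MOVVC  r3←0x13

EXEC = [2,3,5,7]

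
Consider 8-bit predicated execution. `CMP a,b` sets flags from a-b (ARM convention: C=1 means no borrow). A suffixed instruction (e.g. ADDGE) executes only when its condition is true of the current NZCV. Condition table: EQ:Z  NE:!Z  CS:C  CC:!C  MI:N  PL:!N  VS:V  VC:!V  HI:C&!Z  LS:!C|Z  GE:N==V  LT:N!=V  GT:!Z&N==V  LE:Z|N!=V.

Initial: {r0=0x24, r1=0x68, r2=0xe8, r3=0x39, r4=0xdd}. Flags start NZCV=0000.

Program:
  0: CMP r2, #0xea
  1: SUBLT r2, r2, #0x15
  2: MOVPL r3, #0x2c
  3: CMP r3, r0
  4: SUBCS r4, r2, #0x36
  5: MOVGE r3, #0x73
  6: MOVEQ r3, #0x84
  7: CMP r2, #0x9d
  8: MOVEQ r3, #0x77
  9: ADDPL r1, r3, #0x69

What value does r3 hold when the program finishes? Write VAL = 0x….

VAL = 0x73

[0] flags=1000 → (cmp)
[1] flags=1000 LT?T → r2=0xd3
[2] flags=1000 PL?F → skip
[3] flags=0010 → (cmp)
[4] flags=0010 CS?T → r4=0x9d
[5] flags=0010 GE?T → r3=0x73
[6] flags=0010 EQ?F → skip
[7] flags=0010 → (cmp)
[8] flags=0010 EQ?F → skip
[9] flags=0010 PL?T → r1=0xdc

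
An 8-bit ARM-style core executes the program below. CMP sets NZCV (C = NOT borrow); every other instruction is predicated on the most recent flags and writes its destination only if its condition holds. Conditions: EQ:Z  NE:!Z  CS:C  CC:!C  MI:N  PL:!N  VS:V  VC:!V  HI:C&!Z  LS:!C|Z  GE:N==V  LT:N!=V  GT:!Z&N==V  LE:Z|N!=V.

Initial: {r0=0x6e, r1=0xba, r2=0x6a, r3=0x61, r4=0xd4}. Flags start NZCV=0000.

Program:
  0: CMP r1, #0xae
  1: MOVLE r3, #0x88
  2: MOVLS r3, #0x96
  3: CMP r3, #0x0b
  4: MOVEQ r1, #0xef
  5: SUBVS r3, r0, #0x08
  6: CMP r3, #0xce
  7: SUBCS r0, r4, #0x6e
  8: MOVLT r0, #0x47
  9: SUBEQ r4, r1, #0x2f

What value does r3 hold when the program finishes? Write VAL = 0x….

VAL = 0x61

0: ✓ CMP  NZCV=0010
1: · MOVLE
2: · MOVLS
3: ✓ CMP  NZCV=0010
4: · MOVEQ
5: · SUBVS
6: ✓ CMP  NZCV=1001
7: · SUBCS
8: · MOVLT
9: · SUBEQ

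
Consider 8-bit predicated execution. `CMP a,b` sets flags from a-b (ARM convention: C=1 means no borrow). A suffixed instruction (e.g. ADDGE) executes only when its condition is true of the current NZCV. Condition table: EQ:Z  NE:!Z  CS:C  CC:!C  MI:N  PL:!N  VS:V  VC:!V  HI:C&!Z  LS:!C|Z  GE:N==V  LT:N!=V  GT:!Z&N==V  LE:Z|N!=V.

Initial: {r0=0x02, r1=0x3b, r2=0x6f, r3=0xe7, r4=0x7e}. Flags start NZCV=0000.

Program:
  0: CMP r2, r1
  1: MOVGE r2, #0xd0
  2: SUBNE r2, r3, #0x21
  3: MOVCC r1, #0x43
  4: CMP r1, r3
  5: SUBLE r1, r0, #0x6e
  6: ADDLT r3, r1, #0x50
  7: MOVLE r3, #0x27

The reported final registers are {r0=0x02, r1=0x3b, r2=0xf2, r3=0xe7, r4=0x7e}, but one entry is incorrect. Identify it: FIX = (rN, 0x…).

[0] flags=0010 → (cmp)
[1] flags=0010 GE?T → r2=0xd0
[2] flags=0010 NE?T → r2=0xc6
[3] flags=0010 CC?F → skip
[4] flags=0000 → (cmp)
[5] flags=0000 LE?F → skip
[6] flags=0000 LT?F → skip
[7] flags=0000 LE?F → skip

FIX = (r2, 0xc6)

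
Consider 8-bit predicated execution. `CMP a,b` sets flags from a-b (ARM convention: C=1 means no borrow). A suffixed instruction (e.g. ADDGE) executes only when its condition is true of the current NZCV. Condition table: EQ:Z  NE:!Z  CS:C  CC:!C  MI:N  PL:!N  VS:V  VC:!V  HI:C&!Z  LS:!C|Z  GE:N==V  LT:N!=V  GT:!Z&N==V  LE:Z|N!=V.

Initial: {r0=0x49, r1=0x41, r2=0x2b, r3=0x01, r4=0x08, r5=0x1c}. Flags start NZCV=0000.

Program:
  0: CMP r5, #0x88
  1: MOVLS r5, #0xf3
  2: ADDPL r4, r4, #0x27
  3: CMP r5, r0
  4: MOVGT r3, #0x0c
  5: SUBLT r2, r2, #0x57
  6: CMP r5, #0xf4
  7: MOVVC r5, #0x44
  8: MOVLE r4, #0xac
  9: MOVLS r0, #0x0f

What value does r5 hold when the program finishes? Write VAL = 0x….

[0] flags=1001 → (cmp)
[1] flags=1001 LS?T → r5=0xf3
[2] flags=1001 PL?F → skip
[3] flags=1010 → (cmp)
[4] flags=1010 GT?F → skip
[5] flags=1010 LT?T → r2=0xd4
[6] flags=1000 → (cmp)
[7] flags=1000 VC?T → r5=0x44
[8] flags=1000 LE?T → r4=0xac
[9] flags=1000 LS?T → r0=0x0f

VAL = 0x44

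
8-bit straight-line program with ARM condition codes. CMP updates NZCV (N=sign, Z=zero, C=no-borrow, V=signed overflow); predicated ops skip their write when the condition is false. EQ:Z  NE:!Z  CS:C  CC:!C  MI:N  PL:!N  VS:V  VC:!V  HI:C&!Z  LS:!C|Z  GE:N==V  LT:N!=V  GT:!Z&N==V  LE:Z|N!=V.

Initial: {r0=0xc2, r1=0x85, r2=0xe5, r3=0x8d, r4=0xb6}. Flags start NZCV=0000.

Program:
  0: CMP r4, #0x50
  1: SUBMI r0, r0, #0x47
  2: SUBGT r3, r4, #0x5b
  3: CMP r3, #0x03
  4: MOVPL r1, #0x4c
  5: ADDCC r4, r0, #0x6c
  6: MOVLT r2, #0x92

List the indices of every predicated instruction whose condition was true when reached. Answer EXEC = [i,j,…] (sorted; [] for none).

EXEC = [6]

0: ✓ CMP  NZCV=0011
1: · SUBMI
2: · SUBGT
3: ✓ CMP  NZCV=1010
4: · MOVPL
5: · ADDCC
6: ✓ MOVLT  r2←0x92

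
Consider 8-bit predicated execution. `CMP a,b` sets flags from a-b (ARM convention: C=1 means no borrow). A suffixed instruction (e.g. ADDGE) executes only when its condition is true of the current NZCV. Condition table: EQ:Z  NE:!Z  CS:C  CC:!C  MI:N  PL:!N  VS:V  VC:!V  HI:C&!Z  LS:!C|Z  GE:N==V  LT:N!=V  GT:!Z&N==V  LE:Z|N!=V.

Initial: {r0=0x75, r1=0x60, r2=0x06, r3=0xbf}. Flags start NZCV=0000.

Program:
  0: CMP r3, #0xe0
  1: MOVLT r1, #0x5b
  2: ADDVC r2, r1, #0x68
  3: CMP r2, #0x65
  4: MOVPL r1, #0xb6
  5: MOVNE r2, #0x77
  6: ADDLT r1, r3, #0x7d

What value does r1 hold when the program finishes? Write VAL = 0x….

VAL = 0x3c

[0] flags=1000 → (cmp)
[1] flags=1000 LT?T → r1=0x5b
[2] flags=1000 VC?T → r2=0xc3
[3] flags=0011 → (cmp)
[4] flags=0011 PL?T → r1=0xb6
[5] flags=0011 NE?T → r2=0x77
[6] flags=0011 LT?T → r1=0x3c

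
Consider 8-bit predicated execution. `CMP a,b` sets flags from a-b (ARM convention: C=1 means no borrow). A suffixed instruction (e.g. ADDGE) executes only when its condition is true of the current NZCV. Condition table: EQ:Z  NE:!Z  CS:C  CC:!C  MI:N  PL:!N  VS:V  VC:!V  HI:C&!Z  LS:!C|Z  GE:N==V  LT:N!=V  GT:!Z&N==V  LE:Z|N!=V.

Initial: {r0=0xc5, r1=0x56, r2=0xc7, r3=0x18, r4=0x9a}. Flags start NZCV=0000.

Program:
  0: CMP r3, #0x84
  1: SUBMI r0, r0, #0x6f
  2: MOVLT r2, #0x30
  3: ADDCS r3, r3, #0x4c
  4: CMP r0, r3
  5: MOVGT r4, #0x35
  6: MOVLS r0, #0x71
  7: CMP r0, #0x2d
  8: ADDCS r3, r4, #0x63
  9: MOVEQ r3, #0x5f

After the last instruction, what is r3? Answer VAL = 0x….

VAL = 0x98

[0] flags=1001 → (cmp)
[1] flags=1001 MI?T → r0=0x56
[2] flags=1001 LT?F → skip
[3] flags=1001 CS?F → skip
[4] flags=0010 → (cmp)
[5] flags=0010 GT?T → r4=0x35
[6] flags=0010 LS?F → skip
[7] flags=0010 → (cmp)
[8] flags=0010 CS?T → r3=0x98
[9] flags=0010 EQ?F → skip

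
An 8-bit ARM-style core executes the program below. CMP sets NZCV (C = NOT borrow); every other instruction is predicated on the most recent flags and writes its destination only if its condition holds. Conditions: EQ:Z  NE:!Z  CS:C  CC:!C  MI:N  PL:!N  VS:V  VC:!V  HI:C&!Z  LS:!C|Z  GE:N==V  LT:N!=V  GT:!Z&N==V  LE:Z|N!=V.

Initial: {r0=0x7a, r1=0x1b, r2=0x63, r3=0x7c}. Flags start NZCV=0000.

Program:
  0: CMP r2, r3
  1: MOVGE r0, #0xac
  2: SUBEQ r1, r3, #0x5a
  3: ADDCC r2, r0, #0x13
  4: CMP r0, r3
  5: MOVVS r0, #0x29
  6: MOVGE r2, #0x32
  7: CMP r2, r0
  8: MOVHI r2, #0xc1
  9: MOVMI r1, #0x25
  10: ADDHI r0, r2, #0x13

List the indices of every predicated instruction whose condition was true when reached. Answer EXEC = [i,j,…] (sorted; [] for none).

EXEC = [3,8,10]

0: ✓ CMP  NZCV=1000
1: · MOVGE
2: · SUBEQ
3: ✓ ADDCC  r2←0x8d
4: ✓ CMP  NZCV=1000
5: · MOVVS
6: · MOVGE
7: ✓ CMP  NZCV=0011
8: ✓ MOVHI  r2←0xc1
9: · MOVMI
10: ✓ ADDHI  r0←0xd4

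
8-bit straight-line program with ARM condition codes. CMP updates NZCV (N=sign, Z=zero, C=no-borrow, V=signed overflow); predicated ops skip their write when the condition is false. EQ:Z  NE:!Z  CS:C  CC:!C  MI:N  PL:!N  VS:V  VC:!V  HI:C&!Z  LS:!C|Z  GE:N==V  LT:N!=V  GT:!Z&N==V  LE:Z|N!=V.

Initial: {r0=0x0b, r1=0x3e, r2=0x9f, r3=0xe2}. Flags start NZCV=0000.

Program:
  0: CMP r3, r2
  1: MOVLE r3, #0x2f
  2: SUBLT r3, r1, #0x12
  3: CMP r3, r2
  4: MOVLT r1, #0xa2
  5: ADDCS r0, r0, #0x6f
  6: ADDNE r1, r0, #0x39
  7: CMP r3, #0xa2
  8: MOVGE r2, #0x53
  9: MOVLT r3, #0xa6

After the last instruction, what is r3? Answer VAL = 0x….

VAL = 0xe2

0: ✓ CMP  NZCV=0010
1: · MOVLE
2: · SUBLT
3: ✓ CMP  NZCV=0010
4: · MOVLT
5: ✓ ADDCS  r0←0x7a
6: ✓ ADDNE  r1←0xb3
7: ✓ CMP  NZCV=0010
8: ✓ MOVGE  r2←0x53
9: · MOVLT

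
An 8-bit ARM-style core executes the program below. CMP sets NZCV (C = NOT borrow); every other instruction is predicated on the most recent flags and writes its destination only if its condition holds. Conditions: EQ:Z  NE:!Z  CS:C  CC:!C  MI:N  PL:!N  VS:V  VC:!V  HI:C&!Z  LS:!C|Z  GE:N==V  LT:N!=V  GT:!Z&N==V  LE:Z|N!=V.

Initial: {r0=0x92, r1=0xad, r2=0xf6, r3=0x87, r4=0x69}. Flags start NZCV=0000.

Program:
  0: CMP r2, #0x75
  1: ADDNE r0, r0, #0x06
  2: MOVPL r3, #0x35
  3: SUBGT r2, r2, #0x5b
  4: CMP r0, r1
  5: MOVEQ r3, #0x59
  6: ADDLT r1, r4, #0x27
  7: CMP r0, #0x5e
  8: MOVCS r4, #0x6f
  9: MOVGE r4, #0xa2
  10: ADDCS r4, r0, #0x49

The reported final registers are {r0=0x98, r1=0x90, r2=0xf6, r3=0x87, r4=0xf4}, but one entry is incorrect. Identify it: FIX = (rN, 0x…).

[0] flags=1010 → (cmp)
[1] flags=1010 NE?T → r0=0x98
[2] flags=1010 PL?F → skip
[3] flags=1010 GT?F → skip
[4] flags=1000 → (cmp)
[5] flags=1000 EQ?F → skip
[6] flags=1000 LT?T → r1=0x90
[7] flags=0011 → (cmp)
[8] flags=0011 CS?T → r4=0x6f
[9] flags=0011 GE?F → skip
[10] flags=0011 CS?T → r4=0xe1

FIX = (r4, 0xe1)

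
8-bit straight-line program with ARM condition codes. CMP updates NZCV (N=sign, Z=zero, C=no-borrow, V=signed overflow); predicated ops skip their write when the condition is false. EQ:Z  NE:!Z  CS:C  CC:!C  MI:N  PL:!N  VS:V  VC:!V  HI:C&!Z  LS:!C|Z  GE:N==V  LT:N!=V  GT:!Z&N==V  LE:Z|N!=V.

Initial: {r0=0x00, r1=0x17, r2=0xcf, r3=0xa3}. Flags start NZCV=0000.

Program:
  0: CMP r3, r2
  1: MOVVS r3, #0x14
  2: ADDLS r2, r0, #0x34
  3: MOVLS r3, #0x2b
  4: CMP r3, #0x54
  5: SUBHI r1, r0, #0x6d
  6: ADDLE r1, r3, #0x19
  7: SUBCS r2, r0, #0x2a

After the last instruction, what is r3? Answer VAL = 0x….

VAL = 0x2b

0: ✓ CMP  NZCV=1000
1: · MOVVS
2: ✓ ADDLS  r2←0x34
3: ✓ MOVLS  r3←0x2b
4: ✓ CMP  NZCV=1000
5: · SUBHI
6: ✓ ADDLE  r1←0x44
7: · SUBCS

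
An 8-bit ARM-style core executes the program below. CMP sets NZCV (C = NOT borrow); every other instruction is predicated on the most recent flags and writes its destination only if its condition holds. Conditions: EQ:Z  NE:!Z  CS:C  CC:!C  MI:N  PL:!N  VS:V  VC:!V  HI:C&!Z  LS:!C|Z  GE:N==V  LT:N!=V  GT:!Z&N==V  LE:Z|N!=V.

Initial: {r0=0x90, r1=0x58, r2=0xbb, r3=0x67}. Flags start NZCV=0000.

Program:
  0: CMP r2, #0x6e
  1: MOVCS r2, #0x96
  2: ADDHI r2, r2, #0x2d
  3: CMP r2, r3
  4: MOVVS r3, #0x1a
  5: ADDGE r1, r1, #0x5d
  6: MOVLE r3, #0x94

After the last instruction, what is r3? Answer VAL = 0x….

VAL = 0x94

[0] flags=0011 → (cmp)
[1] flags=0011 CS?T → r2=0x96
[2] flags=0011 HI?T → r2=0xc3
[3] flags=0011 → (cmp)
[4] flags=0011 VS?T → r3=0x1a
[5] flags=0011 GE?F → skip
[6] flags=0011 LE?T → r3=0x94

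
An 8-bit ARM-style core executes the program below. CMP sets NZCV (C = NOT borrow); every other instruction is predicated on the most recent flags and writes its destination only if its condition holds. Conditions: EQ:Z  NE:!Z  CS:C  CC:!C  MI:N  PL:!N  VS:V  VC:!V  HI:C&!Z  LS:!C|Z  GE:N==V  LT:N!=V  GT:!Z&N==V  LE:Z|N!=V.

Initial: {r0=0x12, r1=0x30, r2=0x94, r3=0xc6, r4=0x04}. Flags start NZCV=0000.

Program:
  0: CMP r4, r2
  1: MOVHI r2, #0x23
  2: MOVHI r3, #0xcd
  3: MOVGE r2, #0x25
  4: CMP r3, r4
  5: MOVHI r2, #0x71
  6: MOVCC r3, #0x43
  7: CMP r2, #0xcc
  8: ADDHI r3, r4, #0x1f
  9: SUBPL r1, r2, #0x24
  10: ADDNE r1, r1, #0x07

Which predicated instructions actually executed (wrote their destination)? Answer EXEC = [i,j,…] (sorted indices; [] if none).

EXEC = [3,5,10]

[0] flags=0000 → (cmp)
[1] flags=0000 HI?F → skip
[2] flags=0000 HI?F → skip
[3] flags=0000 GE?T → r2=0x25
[4] flags=1010 → (cmp)
[5] flags=1010 HI?T → r2=0x71
[6] flags=1010 CC?F → skip
[7] flags=1001 → (cmp)
[8] flags=1001 HI?F → skip
[9] flags=1001 PL?F → skip
[10] flags=1001 NE?T → r1=0x37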